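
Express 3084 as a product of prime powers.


3084 / 2 = 1542
1542 / 2 = 771
771 / 3 = 257
257 / 257 = 1
3084 = 2^2 × 3 × 257


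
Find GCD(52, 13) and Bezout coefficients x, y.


Tabular extended Euclidean (each row: r = 52*s + 13*t):
r=52, s=1, t=0
r=13, s=0, t=1
q=4: r=0, s=1, t=-4   [52*(1) + 13*(-4) = 0]
GCD = 13; from the row with r=13: x=0, y=1
Check: 52*(0) + 13*(1) = 0 + 13 = 13

GCD = 13, x = 0, y = 1


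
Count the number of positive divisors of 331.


331 = 331^1
d(331) = (1+1) = 2

2 divisors


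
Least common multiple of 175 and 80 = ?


GCD(175, 80) = 5
LCM = 175*80/5 = 14000/5 = 2800

LCM = 2800


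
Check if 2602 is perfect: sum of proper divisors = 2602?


Proper divisors of 2602: 1, 2, 1301
Sum = 1 + 2 + 1301 = 1304

No, 2602 is not perfect (1304 ≠ 2602)


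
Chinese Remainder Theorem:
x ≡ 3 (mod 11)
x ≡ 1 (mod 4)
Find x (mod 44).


M = 11*4 = 44
M1 = M/11 = 4, M2 = M/4 = 11
M1^(-1) mod 11 = 3, M2^(-1) mod 4 = 3
x = 3*4*3 + 1*11*3 = 69
69 mod 44 = 25
Check: 25 mod 11 = 3 ✓, 25 mod 4 = 1 ✓

x ≡ 25 (mod 44)


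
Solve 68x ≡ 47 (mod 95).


GCD(68, 95) = 1, unique solution
a^(-1) mod 95 = 7
x = 7 * 47 mod 95 = 44

x ≡ 44 (mod 95)


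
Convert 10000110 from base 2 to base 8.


10000110 (base 2) = 134 (decimal)
134 (decimal) = 206 (base 8)


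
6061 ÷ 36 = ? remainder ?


6061 = 36 * 168 + 13
Check: 6048 + 13 = 6061

q = 168, r = 13


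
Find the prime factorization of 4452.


4452 / 2 = 2226
2226 / 2 = 1113
1113 / 3 = 371
371 / 7 = 53
53 / 53 = 1
4452 = 2^2 × 3 × 7 × 53


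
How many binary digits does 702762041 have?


702762041 in base 2 = 101001111000110100110000111001
Number of digits = 30

30 digits (base 2)


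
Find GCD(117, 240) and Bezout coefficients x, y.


Tabular extended Euclidean (each row: r = 117*s + 240*t):
r=117, s=1, t=0
r=240, s=0, t=1
q=0: r=117, s=1, t=0   [117*(1) + 240*(0) = 117]
q=2: r=6, s=-2, t=1   [117*(-2) + 240*(1) = 6]
q=19: r=3, s=39, t=-19   [117*(39) + 240*(-19) = 3]
q=2: r=0, s=-80, t=39   [117*(-80) + 240*(39) = 0]
GCD = 3; from the row with r=3: x=39, y=-19
Check: 117*(39) + 240*(-19) = 4563 - 4560 = 3

GCD = 3, x = 39, y = -19


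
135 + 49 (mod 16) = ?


135 + 49 = 184
184 mod 16 = 8


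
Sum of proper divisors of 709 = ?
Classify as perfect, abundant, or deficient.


Proper divisors: 1
Sum = 1 = 1
1 < 709 → deficient

s(709) = 1 (deficient)


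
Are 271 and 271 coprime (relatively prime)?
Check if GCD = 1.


Euclidean algorithm:
271 = 1 * 271 + 0
GCD(271, 271) = 271

No, not coprime (GCD = 271)


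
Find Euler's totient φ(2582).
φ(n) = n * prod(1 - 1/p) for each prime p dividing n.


2582 = 2 × 1291
Prime factors: 2, 1291
φ(2582) = 2582 × (1-1/2) × (1-1/1291)
= 2582 × 1/2 × 1290/1291 = 1290

φ(2582) = 1290


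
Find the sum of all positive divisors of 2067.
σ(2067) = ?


Divisors of 2067: 1, 3, 13, 39, 53, 159, 689, 2067
Sum = 1 + 3 + 13 + 39 + 53 + 159 + 689 + 2067 = 3024

σ(2067) = 3024


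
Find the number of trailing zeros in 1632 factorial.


floor(1632/5) = 326
floor(1632/25) = 65
floor(1632/125) = 13
floor(1632/625) = 2
Total = 406

406 trailing zeros


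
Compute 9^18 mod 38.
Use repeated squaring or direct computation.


9^1 mod 38 = 9
9^2 mod 38 = 5
9^3 mod 38 = 7
9^4 mod 38 = 25
9^5 mod 38 = 35
9^6 mod 38 = 11
9^7 mod 38 = 23
9^8 mod 38 = 17
9^9 mod 38 = 1
9^10 mod 38 = 9
9^11 mod 38 = 5
9^12 mod 38 = 7
9^13 mod 38 = 25
9^14 mod 38 = 35
9^15 mod 38 = 11
9^16 mod 38 = 23
9^17 mod 38 = 17
9^18 mod 38 = 1


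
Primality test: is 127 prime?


Check divisors up to sqrt(127) = 11.2694
No divisors found.
127 is prime.

Yes, 127 is prime


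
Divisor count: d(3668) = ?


3668 = 2^2 × 7^1 × 131^1
d(3668) = (2+1) × (1+1) × (1+1) = 12

12 divisors


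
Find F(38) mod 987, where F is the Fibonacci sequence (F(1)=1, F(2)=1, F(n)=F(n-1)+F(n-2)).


F(k) mod 987 for k=1..38:
1, 1, 2, 3, 5, 8, 13, 21, 34, 55, 89, 144, 233, 377, 610, 0, 610, 610, 233, 843, 89, 932, 34, 966, 13, 979, 5, 984, 2, 986, 1, 0, 1, 1, 2, 3, 5, 8
F(38) mod 987 = 8


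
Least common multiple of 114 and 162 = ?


GCD(114, 162) = 6
LCM = 114*162/6 = 18468/6 = 3078

LCM = 3078


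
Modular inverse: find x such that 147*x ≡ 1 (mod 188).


Use the extended Euclidean algorithm on (188, 147); each row r = 188*s + 147*t:
r=188, s=1, t=0
r=147, s=0, t=1
q=1: r=41, s=1, t=-1   [188*(1) + 147*(-1) = 41]
q=3: r=24, s=-3, t=4   [188*(-3) + 147*(4) = 24]
q=1: r=17, s=4, t=-5   [188*(4) + 147*(-5) = 17]
q=1: r=7, s=-7, t=9   [188*(-7) + 147*(9) = 7]
q=2: r=3, s=18, t=-23   [188*(18) + 147*(-23) = 3]
q=2: r=1, s=-43, t=55   [188*(-43) + 147*(55) = 1]
q=3: r=0, s=147, t=-188   [188*(147) + 147*(-188) = 0]
GCD = 1 with t = 55, so 147*(55) ≡ 1 (mod 188)
Inverse = 55 mod 188 = 55
Check: 147 * 55 = 8085 ≡ 1 (mod 188)

147^(-1) ≡ 55 (mod 188)


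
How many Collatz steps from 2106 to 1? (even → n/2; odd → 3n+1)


2106 → 1053 → 3160 → 1580 → 790 → 395 → 1186 → 593 → 1780 → 890 → 445 → 1336 → 668 → 334 → 167 → 502 → 251 → 754 → 377 → 1132 → 566 → 283 → 850 → 425 → 1276 → 638 → 319 → 958 → 479 → 1438 → 719 → 2158 → 1079 → 3238 → 1619 → 4858 → 2429 → 7288 → 3644 → 1822 → 911 → 2734 → 1367 → 4102 → 2051 → 6154 → 3077 → 9232 → 4616 → 2308 → 1154 → 577 → 1732 → 866 → 433 → 1300 → 650 → 325 → 976 → 488 → 244 → 122 → 61 → 184 → 92 → 46 → 23 → 70 → 35 → 106 → 53 → 160 → 80 → 40 → 20 → 10 → 5 → 16 → 8 → 4 → 2 → 1
Total steps = 81

81 steps


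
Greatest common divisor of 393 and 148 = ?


393 = 2 * 148 + 97
148 = 1 * 97 + 51
97 = 1 * 51 + 46
51 = 1 * 46 + 5
46 = 9 * 5 + 1
5 = 5 * 1 + 0
GCD = 1


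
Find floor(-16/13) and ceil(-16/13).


-16/13 = -1.2308
floor = -2
ceil = -1

floor = -2, ceil = -1


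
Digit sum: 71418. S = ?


7 + 1 + 4 + 1 + 8 = 21


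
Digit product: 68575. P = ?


6 × 8 × 5 × 7 × 5 = 8400


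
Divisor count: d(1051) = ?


1051 = 1051^1
d(1051) = (1+1) = 2

2 divisors


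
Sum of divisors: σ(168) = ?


Divisors of 168: 1, 2, 3, 4, 6, 7, 8, 12, 14, 21, 24, 28, 42, 56, 84, 168
Sum = 1 + 2 + 3 + 4 + 6 + 7 + 8 + 12 + 14 + 21 + 24 + 28 + 42 + 56 + 84 + 168 = 480

σ(168) = 480


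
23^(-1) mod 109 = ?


Use the extended Euclidean algorithm on (109, 23); each row r = 109*s + 23*t:
r=109, s=1, t=0
r=23, s=0, t=1
q=4: r=17, s=1, t=-4   [109*(1) + 23*(-4) = 17]
q=1: r=6, s=-1, t=5   [109*(-1) + 23*(5) = 6]
q=2: r=5, s=3, t=-14   [109*(3) + 23*(-14) = 5]
q=1: r=1, s=-4, t=19   [109*(-4) + 23*(19) = 1]
q=5: r=0, s=23, t=-109   [109*(23) + 23*(-109) = 0]
GCD = 1 with t = 19, so 23*(19) ≡ 1 (mod 109)
Inverse = 19 mod 109 = 19
Check: 23 * 19 = 437 ≡ 1 (mod 109)

23^(-1) ≡ 19 (mod 109)


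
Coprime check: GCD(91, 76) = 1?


Euclidean algorithm:
91 = 1 * 76 + 15
76 = 5 * 15 + 1
15 = 15 * 1 + 0
GCD(91, 76) = 1

Yes, coprime (GCD = 1)


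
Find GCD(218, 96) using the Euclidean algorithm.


218 = 2 * 96 + 26
96 = 3 * 26 + 18
26 = 1 * 18 + 8
18 = 2 * 8 + 2
8 = 4 * 2 + 0
GCD = 2


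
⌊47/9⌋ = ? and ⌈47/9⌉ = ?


47/9 = 5.2222
floor = 5
ceil = 6

floor = 5, ceil = 6


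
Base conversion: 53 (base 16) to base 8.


53 (base 16) = 83 (decimal)
83 (decimal) = 123 (base 8)


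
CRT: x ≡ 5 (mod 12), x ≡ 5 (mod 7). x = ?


M = 12*7 = 84
M1 = M/12 = 7, M2 = M/7 = 12
M1^(-1) mod 12 = 7, M2^(-1) mod 7 = 3
x = 5*7*7 + 5*12*3 = 425
425 mod 84 = 5
Check: 5 mod 12 = 5 ✓, 5 mod 7 = 5 ✓

x ≡ 5 (mod 84)


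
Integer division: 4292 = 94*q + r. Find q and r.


4292 = 94 * 45 + 62
Check: 4230 + 62 = 4292

q = 45, r = 62


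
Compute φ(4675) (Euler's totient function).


4675 = 5^2 × 11 × 17
Prime factors: 5, 11, 17
φ(4675) = 4675 × (1-1/5) × (1-1/11) × (1-1/17)
= 4675 × 4/5 × 10/11 × 16/17 = 3200

φ(4675) = 3200


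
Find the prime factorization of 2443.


2443 / 7 = 349
349 / 349 = 1
2443 = 7 × 349


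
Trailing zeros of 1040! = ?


floor(1040/5) = 208
floor(1040/25) = 41
floor(1040/125) = 8
floor(1040/625) = 1
Total = 258

258 trailing zeros


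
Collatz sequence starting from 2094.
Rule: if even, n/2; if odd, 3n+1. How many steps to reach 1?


2094 → 1047 → 3142 → 1571 → 4714 → 2357 → 7072 → 3536 → 1768 → 884 → 442 → 221 → 664 → 332 → 166 → 83 → 250 → 125 → 376 → 188 → 94 → 47 → 142 → 71 → 214 → 107 → 322 → 161 → 484 → 242 → 121 → 364 → 182 → 91 → 274 → 137 → 412 → 206 → 103 → 310 → 155 → 466 → 233 → 700 → 350 → 175 → 526 → 263 → 790 → 395 → 1186 → 593 → 1780 → 890 → 445 → 1336 → 668 → 334 → 167 → 502 → 251 → 754 → 377 → 1132 → 566 → 283 → 850 → 425 → 1276 → 638 → 319 → 958 → 479 → 1438 → 719 → 2158 → 1079 → 3238 → 1619 → 4858 → 2429 → 7288 → 3644 → 1822 → 911 → 2734 → 1367 → 4102 → 2051 → 6154 → 3077 → 9232 → 4616 → 2308 → 1154 → 577 → 1732 → 866 → 433 → 1300 → 650 → 325 → 976 → 488 → 244 → 122 → 61 → 184 → 92 → 46 → 23 → 70 → 35 → 106 → 53 → 160 → 80 → 40 → 20 → 10 → 5 → 16 → 8 → 4 → 2 → 1
Total steps = 125

125 steps


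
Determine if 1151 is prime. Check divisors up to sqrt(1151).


Check divisors up to sqrt(1151) = 33.9264
No divisors found.
1151 is prime.

Yes, 1151 is prime


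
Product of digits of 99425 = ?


9 × 9 × 4 × 2 × 5 = 3240


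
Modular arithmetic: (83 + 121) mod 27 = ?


83 + 121 = 204
204 mod 27 = 15


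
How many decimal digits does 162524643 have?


162524643 has 9 digits in base 10
floor(log10(162524643)) + 1 = floor(8.2109) + 1 = 9

9 digits (base 10)


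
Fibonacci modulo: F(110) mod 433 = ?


F(k) mod 433 for k=1..110:
1, 1, 2, 3, 5, 8, 13, 21, 34, 55, 89, 144, 233, 377, 177, 121, 298, 419, 284, 270, 121, 391, 79, 37, 116, 153, 269, 422, 258, 247, 72, 319, 391, 277, 235, 79, 314, 393, 274, 234, 75, 309, 384, 260, 211, 38, 249, 287, 103, 390, 60, 17, 77, 94, 171, 265, 3, 268, 271, 106, 377, 50, 427, 44, 38, 82, 120, 202, 322, 91, 413, 71, 51, 122, 173, 295, 35, 330, 365, 262, 194, 23, 217, 240, 24, 264, 288, 119, 407, 93, 67, 160, 227, 387, 181, 135, 316, 18, 334, 352, 253, 172, 425, 164, 156, 320, 43, 363, 406, 336
F(110) mod 433 = 336


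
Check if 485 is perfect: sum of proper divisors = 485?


Proper divisors of 485: 1, 5, 97
Sum = 1 + 5 + 97 = 103

No, 485 is not perfect (103 ≠ 485)


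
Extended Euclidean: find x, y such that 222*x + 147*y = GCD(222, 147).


Tabular extended Euclidean (each row: r = 222*s + 147*t):
r=222, s=1, t=0
r=147, s=0, t=1
q=1: r=75, s=1, t=-1   [222*(1) + 147*(-1) = 75]
q=1: r=72, s=-1, t=2   [222*(-1) + 147*(2) = 72]
q=1: r=3, s=2, t=-3   [222*(2) + 147*(-3) = 3]
q=24: r=0, s=-49, t=74   [222*(-49) + 147*(74) = 0]
GCD = 3; from the row with r=3: x=2, y=-3
Check: 222*(2) + 147*(-3) = 444 - 441 = 3

GCD = 3, x = 2, y = -3


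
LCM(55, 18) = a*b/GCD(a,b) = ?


GCD(55, 18) = 1
LCM = 55*18/1 = 990/1 = 990

LCM = 990


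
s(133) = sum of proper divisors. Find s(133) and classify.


Proper divisors: 1, 7, 19
Sum = 1 + 7 + 19 = 27
27 < 133 → deficient

s(133) = 27 (deficient)


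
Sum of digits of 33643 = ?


3 + 3 + 6 + 4 + 3 = 19


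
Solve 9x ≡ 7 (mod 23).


GCD(9, 23) = 1, unique solution
a^(-1) mod 23 = 18
x = 18 * 7 mod 23 = 11

x ≡ 11 (mod 23)


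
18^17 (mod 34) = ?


18^1 mod 34 = 18
18^2 mod 34 = 18
18^3 mod 34 = 18
18^4 mod 34 = 18
18^5 mod 34 = 18
18^6 mod 34 = 18
18^7 mod 34 = 18
18^8 mod 34 = 18
18^9 mod 34 = 18
18^10 mod 34 = 18
18^11 mod 34 = 18
18^12 mod 34 = 18
18^13 mod 34 = 18
18^14 mod 34 = 18
18^15 mod 34 = 18
18^16 mod 34 = 18
18^17 mod 34 = 18


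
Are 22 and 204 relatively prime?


Euclidean algorithm:
204 = 9 * 22 + 6
22 = 3 * 6 + 4
6 = 1 * 4 + 2
4 = 2 * 2 + 0
GCD(22, 204) = 2

No, not coprime (GCD = 2)


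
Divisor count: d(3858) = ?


3858 = 2^1 × 3^1 × 643^1
d(3858) = (1+1) × (1+1) × (1+1) = 8

8 divisors


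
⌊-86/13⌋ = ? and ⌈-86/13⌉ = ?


-86/13 = -6.6154
floor = -7
ceil = -6

floor = -7, ceil = -6


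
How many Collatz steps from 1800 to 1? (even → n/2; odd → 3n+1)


1800 → 900 → 450 → 225 → 676 → 338 → 169 → 508 → 254 → 127 → 382 → 191 → 574 → 287 → 862 → 431 → 1294 → 647 → 1942 → 971 → 2914 → 1457 → 4372 → 2186 → 1093 → 3280 → 1640 → 820 → 410 → 205 → 616 → 308 → 154 → 77 → 232 → 116 → 58 → 29 → 88 → 44 → 22 → 11 → 34 → 17 → 52 → 26 → 13 → 40 → 20 → 10 → 5 → 16 → 8 → 4 → 2 → 1
Total steps = 55

55 steps


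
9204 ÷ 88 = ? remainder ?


9204 = 88 * 104 + 52
Check: 9152 + 52 = 9204

q = 104, r = 52


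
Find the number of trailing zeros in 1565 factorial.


floor(1565/5) = 313
floor(1565/25) = 62
floor(1565/125) = 12
floor(1565/625) = 2
Total = 389

389 trailing zeros


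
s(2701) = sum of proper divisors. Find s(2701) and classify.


Proper divisors: 1, 37, 73
Sum = 1 + 37 + 73 = 111
111 < 2701 → deficient

s(2701) = 111 (deficient)


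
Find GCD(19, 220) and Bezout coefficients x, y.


Tabular extended Euclidean (each row: r = 19*s + 220*t):
r=19, s=1, t=0
r=220, s=0, t=1
q=0: r=19, s=1, t=0   [19*(1) + 220*(0) = 19]
q=11: r=11, s=-11, t=1   [19*(-11) + 220*(1) = 11]
q=1: r=8, s=12, t=-1   [19*(12) + 220*(-1) = 8]
q=1: r=3, s=-23, t=2   [19*(-23) + 220*(2) = 3]
q=2: r=2, s=58, t=-5   [19*(58) + 220*(-5) = 2]
q=1: r=1, s=-81, t=7   [19*(-81) + 220*(7) = 1]
q=2: r=0, s=220, t=-19   [19*(220) + 220*(-19) = 0]
GCD = 1; from the row with r=1: x=-81, y=7
Check: 19*(-81) + 220*(7) = -1539 + 1540 = 1

GCD = 1, x = -81, y = 7


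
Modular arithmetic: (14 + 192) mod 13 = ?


14 + 192 = 206
206 mod 13 = 11


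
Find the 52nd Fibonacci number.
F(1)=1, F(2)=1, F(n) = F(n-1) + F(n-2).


Sequence: 1, 1, 2, 3, 5, 8, 13, 21, 34, 55, 89, 144, 233, 377, 610, 987, 1597, 2584, 4181, 6765, 10946, 17711, 28657, 46368, 75025, 121393, 196418, 317811, 514229, 832040, 1346269, 2178309, 3524578, 5702887, 9227465, 14930352, 24157817, 39088169, 63245986, 102334155, 165580141, 267914296, 433494437, 701408733, 1134903170, 1836311903, 2971215073, 4807526976, 7778742049, 12586269025, 20365011074, 32951280099
F(52) = 32951280099


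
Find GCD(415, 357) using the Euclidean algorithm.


415 = 1 * 357 + 58
357 = 6 * 58 + 9
58 = 6 * 9 + 4
9 = 2 * 4 + 1
4 = 4 * 1 + 0
GCD = 1


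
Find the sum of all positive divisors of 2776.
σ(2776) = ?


Divisors of 2776: 1, 2, 4, 8, 347, 694, 1388, 2776
Sum = 1 + 2 + 4 + 8 + 347 + 694 + 1388 + 2776 = 5220

σ(2776) = 5220


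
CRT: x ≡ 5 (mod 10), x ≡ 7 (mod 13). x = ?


M = 10*13 = 130
M1 = M/10 = 13, M2 = M/13 = 10
M1^(-1) mod 10 = 7, M2^(-1) mod 13 = 4
x = 5*13*7 + 7*10*4 = 735
735 mod 130 = 85
Check: 85 mod 10 = 5 ✓, 85 mod 13 = 7 ✓

x ≡ 85 (mod 130)


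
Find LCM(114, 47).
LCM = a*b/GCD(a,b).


GCD(114, 47) = 1
LCM = 114*47/1 = 5358/1 = 5358

LCM = 5358


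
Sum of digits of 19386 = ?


1 + 9 + 3 + 8 + 6 = 27


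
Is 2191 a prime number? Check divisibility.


2191 / 7 = 313 (exact division)
2191 is NOT prime.

No, 2191 is not prime


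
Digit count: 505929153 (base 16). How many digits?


505929153 in base 16 = 1E27DDC1
Number of digits = 8

8 digits (base 16)


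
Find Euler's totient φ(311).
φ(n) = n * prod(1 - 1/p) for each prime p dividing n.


311 = 311
Prime factors: 311
φ(311) = 311 × (1-1/311)
= 311 × 310/311 = 310

φ(311) = 310


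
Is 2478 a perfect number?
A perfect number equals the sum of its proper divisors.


Proper divisors of 2478: 1, 2, 3, 6, 7, 14, 21, 42, 59, 118, 177, 354, 413, 826, 1239
Sum = 1 + 2 + 3 + 6 + 7 + 14 + 21 + 42 + 59 + 118 + 177 + 354 + 413 + 826 + 1239 = 3282

No, 2478 is not perfect (3282 ≠ 2478)


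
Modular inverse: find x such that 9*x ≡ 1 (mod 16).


Use the extended Euclidean algorithm on (16, 9); each row r = 16*s + 9*t:
r=16, s=1, t=0
r=9, s=0, t=1
q=1: r=7, s=1, t=-1   [16*(1) + 9*(-1) = 7]
q=1: r=2, s=-1, t=2   [16*(-1) + 9*(2) = 2]
q=3: r=1, s=4, t=-7   [16*(4) + 9*(-7) = 1]
q=2: r=0, s=-9, t=16   [16*(-9) + 9*(16) = 0]
GCD = 1 with t = -7, so 9*(-7) ≡ 1 (mod 16)
Inverse = -7 mod 16 = 9
Check: 9 * 9 = 81 ≡ 1 (mod 16)

9^(-1) ≡ 9 (mod 16)


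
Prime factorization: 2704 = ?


2704 / 2 = 1352
1352 / 2 = 676
676 / 2 = 338
338 / 2 = 169
169 / 13 = 13
13 / 13 = 1
2704 = 2^4 × 13^2


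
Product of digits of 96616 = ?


9 × 6 × 6 × 1 × 6 = 1944


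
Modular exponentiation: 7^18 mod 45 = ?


7^1 mod 45 = 7
7^2 mod 45 = 4
7^3 mod 45 = 28
7^4 mod 45 = 16
7^5 mod 45 = 22
7^6 mod 45 = 19
7^7 mod 45 = 43
7^8 mod 45 = 31
7^9 mod 45 = 37
7^10 mod 45 = 34
7^11 mod 45 = 13
7^12 mod 45 = 1
7^13 mod 45 = 7
7^14 mod 45 = 4
7^15 mod 45 = 28
7^16 mod 45 = 16
7^17 mod 45 = 22
7^18 mod 45 = 19


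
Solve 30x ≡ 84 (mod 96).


GCD(30, 96) = 6 divides 84
Divide: 5x ≡ 14 (mod 16)
x ≡ 6 (mod 16)


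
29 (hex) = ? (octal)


29 (base 16) = 41 (decimal)
41 (decimal) = 51 (base 8)


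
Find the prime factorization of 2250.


2250 / 2 = 1125
1125 / 3 = 375
375 / 3 = 125
125 / 5 = 25
25 / 5 = 5
5 / 5 = 1
2250 = 2 × 3^2 × 5^3


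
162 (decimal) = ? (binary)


162 (base 10) = 162 (decimal)
162 (decimal) = 10100010 (base 2)


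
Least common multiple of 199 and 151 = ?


GCD(199, 151) = 1
LCM = 199*151/1 = 30049/1 = 30049

LCM = 30049


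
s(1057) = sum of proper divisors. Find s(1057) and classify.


Proper divisors: 1, 7, 151
Sum = 1 + 7 + 151 = 159
159 < 1057 → deficient

s(1057) = 159 (deficient)


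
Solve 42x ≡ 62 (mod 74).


GCD(42, 74) = 2 divides 62
Divide: 21x ≡ 31 (mod 37)
x ≡ 5 (mod 37)


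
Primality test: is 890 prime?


890 / 2 = 445 (exact division)
890 is NOT prime.

No, 890 is not prime


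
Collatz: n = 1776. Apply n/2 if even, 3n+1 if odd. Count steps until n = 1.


1776 → 888 → 444 → 222 → 111 → 334 → 167 → 502 → 251 → 754 → 377 → 1132 → 566 → 283 → 850 → 425 → 1276 → 638 → 319 → 958 → 479 → 1438 → 719 → 2158 → 1079 → 3238 → 1619 → 4858 → 2429 → 7288 → 3644 → 1822 → 911 → 2734 → 1367 → 4102 → 2051 → 6154 → 3077 → 9232 → 4616 → 2308 → 1154 → 577 → 1732 → 866 → 433 → 1300 → 650 → 325 → 976 → 488 → 244 → 122 → 61 → 184 → 92 → 46 → 23 → 70 → 35 → 106 → 53 → 160 → 80 → 40 → 20 → 10 → 5 → 16 → 8 → 4 → 2 → 1
Total steps = 73

73 steps


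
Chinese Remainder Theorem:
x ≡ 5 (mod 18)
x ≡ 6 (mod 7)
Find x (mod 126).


M = 18*7 = 126
M1 = M/18 = 7, M2 = M/7 = 18
M1^(-1) mod 18 = 13, M2^(-1) mod 7 = 2
x = 5*7*13 + 6*18*2 = 671
671 mod 126 = 41
Check: 41 mod 18 = 5 ✓, 41 mod 7 = 6 ✓

x ≡ 41 (mod 126)


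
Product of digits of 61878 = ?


6 × 1 × 8 × 7 × 8 = 2688


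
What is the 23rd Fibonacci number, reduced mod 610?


F(k) mod 610 for k=1..23:
1, 1, 2, 3, 5, 8, 13, 21, 34, 55, 89, 144, 233, 377, 0, 377, 377, 144, 521, 55, 576, 21, 597
F(23) mod 610 = 597


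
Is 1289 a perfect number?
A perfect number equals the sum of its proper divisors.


Proper divisors of 1289: 1
Sum = 1 = 1

No, 1289 is not perfect (1 ≠ 1289)


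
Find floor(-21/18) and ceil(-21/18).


-21/18 = -1.1667
floor = -2
ceil = -1

floor = -2, ceil = -1


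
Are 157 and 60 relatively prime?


Euclidean algorithm:
157 = 2 * 60 + 37
60 = 1 * 37 + 23
37 = 1 * 23 + 14
23 = 1 * 14 + 9
14 = 1 * 9 + 5
9 = 1 * 5 + 4
5 = 1 * 4 + 1
4 = 4 * 1 + 0
GCD(157, 60) = 1

Yes, coprime (GCD = 1)


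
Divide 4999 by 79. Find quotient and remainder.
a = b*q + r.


4999 = 79 * 63 + 22
Check: 4977 + 22 = 4999

q = 63, r = 22


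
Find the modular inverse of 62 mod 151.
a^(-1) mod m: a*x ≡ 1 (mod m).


Use the extended Euclidean algorithm on (151, 62); each row r = 151*s + 62*t:
r=151, s=1, t=0
r=62, s=0, t=1
q=2: r=27, s=1, t=-2   [151*(1) + 62*(-2) = 27]
q=2: r=8, s=-2, t=5   [151*(-2) + 62*(5) = 8]
q=3: r=3, s=7, t=-17   [151*(7) + 62*(-17) = 3]
q=2: r=2, s=-16, t=39   [151*(-16) + 62*(39) = 2]
q=1: r=1, s=23, t=-56   [151*(23) + 62*(-56) = 1]
q=2: r=0, s=-62, t=151   [151*(-62) + 62*(151) = 0]
GCD = 1 with t = -56, so 62*(-56) ≡ 1 (mod 151)
Inverse = -56 mod 151 = 95
Check: 62 * 95 = 5890 ≡ 1 (mod 151)

62^(-1) ≡ 95 (mod 151)


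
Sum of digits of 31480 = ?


3 + 1 + 4 + 8 + 0 = 16


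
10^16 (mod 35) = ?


10^1 mod 35 = 10
10^2 mod 35 = 30
10^3 mod 35 = 20
10^4 mod 35 = 25
10^5 mod 35 = 5
10^6 mod 35 = 15
10^7 mod 35 = 10
10^8 mod 35 = 30
10^9 mod 35 = 20
10^10 mod 35 = 25
10^11 mod 35 = 5
10^12 mod 35 = 15
10^13 mod 35 = 10
10^14 mod 35 = 30
10^15 mod 35 = 20
10^16 mod 35 = 25


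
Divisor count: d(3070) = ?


3070 = 2^1 × 5^1 × 307^1
d(3070) = (1+1) × (1+1) × (1+1) = 8

8 divisors


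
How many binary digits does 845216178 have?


845216178 in base 2 = 110010011000001111100110110010
Number of digits = 30

30 digits (base 2)


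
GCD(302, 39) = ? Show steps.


302 = 7 * 39 + 29
39 = 1 * 29 + 10
29 = 2 * 10 + 9
10 = 1 * 9 + 1
9 = 9 * 1 + 0
GCD = 1


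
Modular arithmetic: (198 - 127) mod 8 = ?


198 - 127 = 71
71 mod 8 = 7


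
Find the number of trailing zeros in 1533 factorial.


floor(1533/5) = 306
floor(1533/25) = 61
floor(1533/125) = 12
floor(1533/625) = 2
Total = 381

381 trailing zeros


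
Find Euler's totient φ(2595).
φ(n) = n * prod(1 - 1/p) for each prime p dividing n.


2595 = 3 × 5 × 173
Prime factors: 3, 5, 173
φ(2595) = 2595 × (1-1/3) × (1-1/5) × (1-1/173)
= 2595 × 2/3 × 4/5 × 172/173 = 1376

φ(2595) = 1376


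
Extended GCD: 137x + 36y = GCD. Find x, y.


Tabular extended Euclidean (each row: r = 137*s + 36*t):
r=137, s=1, t=0
r=36, s=0, t=1
q=3: r=29, s=1, t=-3   [137*(1) + 36*(-3) = 29]
q=1: r=7, s=-1, t=4   [137*(-1) + 36*(4) = 7]
q=4: r=1, s=5, t=-19   [137*(5) + 36*(-19) = 1]
q=7: r=0, s=-36, t=137   [137*(-36) + 36*(137) = 0]
GCD = 1; from the row with r=1: x=5, y=-19
Check: 137*(5) + 36*(-19) = 685 - 684 = 1

GCD = 1, x = 5, y = -19


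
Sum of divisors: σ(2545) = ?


Divisors of 2545: 1, 5, 509, 2545
Sum = 1 + 5 + 509 + 2545 = 3060

σ(2545) = 3060


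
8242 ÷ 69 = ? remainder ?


8242 = 69 * 119 + 31
Check: 8211 + 31 = 8242

q = 119, r = 31


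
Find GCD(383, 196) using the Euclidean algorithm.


383 = 1 * 196 + 187
196 = 1 * 187 + 9
187 = 20 * 9 + 7
9 = 1 * 7 + 2
7 = 3 * 2 + 1
2 = 2 * 1 + 0
GCD = 1


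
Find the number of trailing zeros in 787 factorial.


floor(787/5) = 157
floor(787/25) = 31
floor(787/125) = 6
floor(787/625) = 1
Total = 195

195 trailing zeros


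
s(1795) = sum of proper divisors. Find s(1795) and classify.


Proper divisors: 1, 5, 359
Sum = 1 + 5 + 359 = 365
365 < 1795 → deficient

s(1795) = 365 (deficient)


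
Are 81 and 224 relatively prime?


Euclidean algorithm:
224 = 2 * 81 + 62
81 = 1 * 62 + 19
62 = 3 * 19 + 5
19 = 3 * 5 + 4
5 = 1 * 4 + 1
4 = 4 * 1 + 0
GCD(81, 224) = 1

Yes, coprime (GCD = 1)


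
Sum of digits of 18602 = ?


1 + 8 + 6 + 0 + 2 = 17


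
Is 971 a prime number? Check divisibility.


Check divisors up to sqrt(971) = 31.1609
No divisors found.
971 is prime.

Yes, 971 is prime


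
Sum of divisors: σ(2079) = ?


Divisors of 2079: 1, 3, 7, 9, 11, 21, 27, 33, 63, 77, 99, 189, 231, 297, 693, 2079
Sum = 1 + 3 + 7 + 9 + 11 + 21 + 27 + 33 + 63 + 77 + 99 + 189 + 231 + 297 + 693 + 2079 = 3840

σ(2079) = 3840


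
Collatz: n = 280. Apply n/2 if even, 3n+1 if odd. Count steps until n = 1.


280 → 140 → 70 → 35 → 106 → 53 → 160 → 80 → 40 → 20 → 10 → 5 → 16 → 8 → 4 → 2 → 1
Total steps = 16

16 steps


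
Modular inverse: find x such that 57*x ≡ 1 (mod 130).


Use the extended Euclidean algorithm on (130, 57); each row r = 130*s + 57*t:
r=130, s=1, t=0
r=57, s=0, t=1
q=2: r=16, s=1, t=-2   [130*(1) + 57*(-2) = 16]
q=3: r=9, s=-3, t=7   [130*(-3) + 57*(7) = 9]
q=1: r=7, s=4, t=-9   [130*(4) + 57*(-9) = 7]
q=1: r=2, s=-7, t=16   [130*(-7) + 57*(16) = 2]
q=3: r=1, s=25, t=-57   [130*(25) + 57*(-57) = 1]
q=2: r=0, s=-57, t=130   [130*(-57) + 57*(130) = 0]
GCD = 1 with t = -57, so 57*(-57) ≡ 1 (mod 130)
Inverse = -57 mod 130 = 73
Check: 57 * 73 = 4161 ≡ 1 (mod 130)

57^(-1) ≡ 73 (mod 130)


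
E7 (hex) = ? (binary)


E7 (base 16) = 231 (decimal)
231 (decimal) = 11100111 (base 2)


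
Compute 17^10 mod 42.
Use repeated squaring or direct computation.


17^1 mod 42 = 17
17^2 mod 42 = 37
17^3 mod 42 = 41
17^4 mod 42 = 25
17^5 mod 42 = 5
17^6 mod 42 = 1
17^7 mod 42 = 17
17^8 mod 42 = 37
17^9 mod 42 = 41
17^10 mod 42 = 25


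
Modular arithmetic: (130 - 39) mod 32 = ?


130 - 39 = 91
91 mod 32 = 27


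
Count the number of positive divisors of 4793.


4793 = 4793^1
d(4793) = (1+1) = 2

2 divisors


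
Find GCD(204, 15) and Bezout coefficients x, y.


Tabular extended Euclidean (each row: r = 204*s + 15*t):
r=204, s=1, t=0
r=15, s=0, t=1
q=13: r=9, s=1, t=-13   [204*(1) + 15*(-13) = 9]
q=1: r=6, s=-1, t=14   [204*(-1) + 15*(14) = 6]
q=1: r=3, s=2, t=-27   [204*(2) + 15*(-27) = 3]
q=2: r=0, s=-5, t=68   [204*(-5) + 15*(68) = 0]
GCD = 3; from the row with r=3: x=2, y=-27
Check: 204*(2) + 15*(-27) = 408 - 405 = 3

GCD = 3, x = 2, y = -27


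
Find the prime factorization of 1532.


1532 / 2 = 766
766 / 2 = 383
383 / 383 = 1
1532 = 2^2 × 383


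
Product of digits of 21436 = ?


2 × 1 × 4 × 3 × 6 = 144


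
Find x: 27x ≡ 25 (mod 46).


GCD(27, 46) = 1, unique solution
a^(-1) mod 46 = 29
x = 29 * 25 mod 46 = 35

x ≡ 35 (mod 46)


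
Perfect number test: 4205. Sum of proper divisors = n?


Proper divisors of 4205: 1, 5, 29, 145, 841
Sum = 1 + 5 + 29 + 145 + 841 = 1021

No, 4205 is not perfect (1021 ≠ 4205)


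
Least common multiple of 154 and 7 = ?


GCD(154, 7) = 7
LCM = 154*7/7 = 1078/7 = 154

LCM = 154


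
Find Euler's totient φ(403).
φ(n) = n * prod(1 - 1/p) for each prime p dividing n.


403 = 13 × 31
Prime factors: 13, 31
φ(403) = 403 × (1-1/13) × (1-1/31)
= 403 × 12/13 × 30/31 = 360

φ(403) = 360


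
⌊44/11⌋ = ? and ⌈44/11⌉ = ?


44/11 = 4.0000
floor = 4
ceil = 4

floor = 4, ceil = 4


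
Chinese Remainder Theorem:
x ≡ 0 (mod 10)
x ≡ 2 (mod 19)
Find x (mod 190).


M = 10*19 = 190
M1 = M/10 = 19, M2 = M/19 = 10
M1^(-1) mod 10 = 9, M2^(-1) mod 19 = 2
x = 0*19*9 + 2*10*2 = 40
40 mod 190 = 40
Check: 40 mod 10 = 0 ✓, 40 mod 19 = 2 ✓

x ≡ 40 (mod 190)


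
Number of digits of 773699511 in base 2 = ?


773699511 in base 2 = 101110000111011011011110110111
Number of digits = 30

30 digits (base 2)


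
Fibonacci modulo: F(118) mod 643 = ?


F(k) mod 643 for k=1..118:
1, 1, 2, 3, 5, 8, 13, 21, 34, 55, 89, 144, 233, 377, 610, 344, 311, 12, 323, 335, 15, 350, 365, 72, 437, 509, 303, 169, 472, 641, 470, 468, 295, 120, 415, 535, 307, 199, 506, 62, 568, 630, 555, 542, 454, 353, 164, 517, 38, 555, 593, 505, 455, 317, 129, 446, 575, 378, 310, 45, 355, 400, 112, 512, 624, 493, 474, 324, 155, 479, 634, 470, 461, 288, 106, 394, 500, 251, 108, 359, 467, 183, 7, 190, 197, 387, 584, 328, 269, 597, 223, 177, 400, 577, 334, 268, 602, 227, 186, 413, 599, 369, 325, 51, 376, 427, 160, 587, 104, 48, 152, 200, 352, 552, 261, 170, 431, 601
F(118) mod 643 = 601


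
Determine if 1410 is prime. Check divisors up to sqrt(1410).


1410 / 2 = 705 (exact division)
1410 is NOT prime.

No, 1410 is not prime


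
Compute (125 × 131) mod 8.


125 × 131 = 16375
16375 mod 8 = 7


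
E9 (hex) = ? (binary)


E9 (base 16) = 233 (decimal)
233 (decimal) = 11101001 (base 2)


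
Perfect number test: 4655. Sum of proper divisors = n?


Proper divisors of 4655: 1, 5, 7, 19, 35, 49, 95, 133, 245, 665, 931
Sum = 1 + 5 + 7 + 19 + 35 + 49 + 95 + 133 + 245 + 665 + 931 = 2185

No, 4655 is not perfect (2185 ≠ 4655)


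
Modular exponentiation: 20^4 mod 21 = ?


20^1 mod 21 = 20
20^2 mod 21 = 1
20^3 mod 21 = 20
20^4 mod 21 = 1


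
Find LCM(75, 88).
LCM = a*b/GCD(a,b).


GCD(75, 88) = 1
LCM = 75*88/1 = 6600/1 = 6600

LCM = 6600


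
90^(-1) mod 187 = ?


Use the extended Euclidean algorithm on (187, 90); each row r = 187*s + 90*t:
r=187, s=1, t=0
r=90, s=0, t=1
q=2: r=7, s=1, t=-2   [187*(1) + 90*(-2) = 7]
q=12: r=6, s=-12, t=25   [187*(-12) + 90*(25) = 6]
q=1: r=1, s=13, t=-27   [187*(13) + 90*(-27) = 1]
q=6: r=0, s=-90, t=187   [187*(-90) + 90*(187) = 0]
GCD = 1 with t = -27, so 90*(-27) ≡ 1 (mod 187)
Inverse = -27 mod 187 = 160
Check: 90 * 160 = 14400 ≡ 1 (mod 187)

90^(-1) ≡ 160 (mod 187)


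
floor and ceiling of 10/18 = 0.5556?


10/18 = 0.5556
floor = 0
ceil = 1

floor = 0, ceil = 1


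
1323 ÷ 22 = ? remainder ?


1323 = 22 * 60 + 3
Check: 1320 + 3 = 1323

q = 60, r = 3


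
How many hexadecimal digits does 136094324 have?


136094324 in base 16 = 81CA274
Number of digits = 7

7 digits (base 16)


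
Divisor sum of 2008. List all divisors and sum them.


Divisors of 2008: 1, 2, 4, 8, 251, 502, 1004, 2008
Sum = 1 + 2 + 4 + 8 + 251 + 502 + 1004 + 2008 = 3780

σ(2008) = 3780


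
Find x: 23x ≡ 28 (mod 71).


GCD(23, 71) = 1, unique solution
a^(-1) mod 71 = 34
x = 34 * 28 mod 71 = 29

x ≡ 29 (mod 71)


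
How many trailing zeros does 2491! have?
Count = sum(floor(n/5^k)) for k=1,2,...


floor(2491/5) = 498
floor(2491/25) = 99
floor(2491/125) = 19
floor(2491/625) = 3
Total = 619

619 trailing zeros


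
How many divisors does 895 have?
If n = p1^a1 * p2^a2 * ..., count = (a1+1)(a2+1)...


895 = 5^1 × 179^1
d(895) = (1+1) × (1+1) = 4

4 divisors


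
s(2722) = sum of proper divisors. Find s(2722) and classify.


Proper divisors: 1, 2, 1361
Sum = 1 + 2 + 1361 = 1364
1364 < 2722 → deficient

s(2722) = 1364 (deficient)


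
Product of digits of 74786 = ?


7 × 4 × 7 × 8 × 6 = 9408


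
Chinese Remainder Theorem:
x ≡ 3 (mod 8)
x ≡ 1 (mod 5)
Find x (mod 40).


M = 8*5 = 40
M1 = M/8 = 5, M2 = M/5 = 8
M1^(-1) mod 8 = 5, M2^(-1) mod 5 = 2
x = 3*5*5 + 1*8*2 = 91
91 mod 40 = 11
Check: 11 mod 8 = 3 ✓, 11 mod 5 = 1 ✓

x ≡ 11 (mod 40)


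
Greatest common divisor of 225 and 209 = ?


225 = 1 * 209 + 16
209 = 13 * 16 + 1
16 = 16 * 1 + 0
GCD = 1


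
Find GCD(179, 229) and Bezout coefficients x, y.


Tabular extended Euclidean (each row: r = 179*s + 229*t):
r=179, s=1, t=0
r=229, s=0, t=1
q=0: r=179, s=1, t=0   [179*(1) + 229*(0) = 179]
q=1: r=50, s=-1, t=1   [179*(-1) + 229*(1) = 50]
q=3: r=29, s=4, t=-3   [179*(4) + 229*(-3) = 29]
q=1: r=21, s=-5, t=4   [179*(-5) + 229*(4) = 21]
q=1: r=8, s=9, t=-7   [179*(9) + 229*(-7) = 8]
q=2: r=5, s=-23, t=18   [179*(-23) + 229*(18) = 5]
q=1: r=3, s=32, t=-25   [179*(32) + 229*(-25) = 3]
q=1: r=2, s=-55, t=43   [179*(-55) + 229*(43) = 2]
q=1: r=1, s=87, t=-68   [179*(87) + 229*(-68) = 1]
q=2: r=0, s=-229, t=179   [179*(-229) + 229*(179) = 0]
GCD = 1; from the row with r=1: x=87, y=-68
Check: 179*(87) + 229*(-68) = 15573 - 15572 = 1

GCD = 1, x = 87, y = -68


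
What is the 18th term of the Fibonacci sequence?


Sequence: 1, 1, 2, 3, 5, 8, 13, 21, 34, 55, 89, 144, 233, 377, 610, 987, 1597, 2584
F(18) = 2584


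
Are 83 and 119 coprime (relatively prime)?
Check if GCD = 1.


Euclidean algorithm:
119 = 1 * 83 + 36
83 = 2 * 36 + 11
36 = 3 * 11 + 3
11 = 3 * 3 + 2
3 = 1 * 2 + 1
2 = 2 * 1 + 0
GCD(83, 119) = 1

Yes, coprime (GCD = 1)


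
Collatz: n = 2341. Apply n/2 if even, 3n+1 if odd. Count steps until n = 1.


2341 → 7024 → 3512 → 1756 → 878 → 439 → 1318 → 659 → 1978 → 989 → 2968 → 1484 → 742 → 371 → 1114 → 557 → 1672 → 836 → 418 → 209 → 628 → 314 → 157 → 472 → 236 → 118 → 59 → 178 → 89 → 268 → 134 → 67 → 202 → 101 → 304 → 152 → 76 → 38 → 19 → 58 → 29 → 88 → 44 → 22 → 11 → 34 → 17 → 52 → 26 → 13 → 40 → 20 → 10 → 5 → 16 → 8 → 4 → 2 → 1
Total steps = 58

58 steps


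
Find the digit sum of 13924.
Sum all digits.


1 + 3 + 9 + 2 + 4 = 19


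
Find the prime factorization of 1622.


1622 / 2 = 811
811 / 811 = 1
1622 = 2 × 811


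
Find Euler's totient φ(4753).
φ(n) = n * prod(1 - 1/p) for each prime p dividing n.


4753 = 7^2 × 97
Prime factors: 7, 97
φ(4753) = 4753 × (1-1/7) × (1-1/97)
= 4753 × 6/7 × 96/97 = 4032

φ(4753) = 4032


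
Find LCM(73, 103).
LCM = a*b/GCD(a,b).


GCD(73, 103) = 1
LCM = 73*103/1 = 7519/1 = 7519

LCM = 7519


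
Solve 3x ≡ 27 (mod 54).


GCD(3, 54) = 3 divides 27
Divide: 1x ≡ 9 (mod 18)
x ≡ 9 (mod 18)


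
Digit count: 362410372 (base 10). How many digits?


362410372 has 9 digits in base 10
floor(log10(362410372)) + 1 = floor(8.5592) + 1 = 9

9 digits (base 10)


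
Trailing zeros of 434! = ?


floor(434/5) = 86
floor(434/25) = 17
floor(434/125) = 3
Total = 106

106 trailing zeros


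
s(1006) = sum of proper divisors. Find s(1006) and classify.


Proper divisors: 1, 2, 503
Sum = 1 + 2 + 503 = 506
506 < 1006 → deficient

s(1006) = 506 (deficient)


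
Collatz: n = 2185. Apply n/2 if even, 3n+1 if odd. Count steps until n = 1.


2185 → 6556 → 3278 → 1639 → 4918 → 2459 → 7378 → 3689 → 11068 → 5534 → 2767 → 8302 → 4151 → 12454 → 6227 → 18682 → 9341 → 28024 → 14012 → 7006 → 3503 → 10510 → 5255 → 15766 → 7883 → 23650 → 11825 → 35476 → 17738 → 8869 → 26608 → 13304 → 6652 → 3326 → 1663 → 4990 → 2495 → 7486 → 3743 → 11230 → 5615 → 16846 → 8423 → 25270 → 12635 → 37906 → 18953 → 56860 → 28430 → 14215 → 42646 → 21323 → 63970 → 31985 → 95956 → 47978 → 23989 → 71968 → 35984 → 17992 → 8996 → 4498 → 2249 → 6748 → 3374 → 1687 → 5062 → 2531 → 7594 → 3797 → 11392 → 5696 → 2848 → 1424 → 712 → 356 → 178 → 89 → 268 → 134 → 67 → 202 → 101 → 304 → 152 → 76 → 38 → 19 → 58 → 29 → 88 → 44 → 22 → 11 → 34 → 17 → 52 → 26 → 13 → 40 → 20 → 10 → 5 → 16 → 8 → 4 → 2 → 1
Total steps = 107

107 steps


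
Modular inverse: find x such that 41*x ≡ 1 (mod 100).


Use the extended Euclidean algorithm on (100, 41); each row r = 100*s + 41*t:
r=100, s=1, t=0
r=41, s=0, t=1
q=2: r=18, s=1, t=-2   [100*(1) + 41*(-2) = 18]
q=2: r=5, s=-2, t=5   [100*(-2) + 41*(5) = 5]
q=3: r=3, s=7, t=-17   [100*(7) + 41*(-17) = 3]
q=1: r=2, s=-9, t=22   [100*(-9) + 41*(22) = 2]
q=1: r=1, s=16, t=-39   [100*(16) + 41*(-39) = 1]
q=2: r=0, s=-41, t=100   [100*(-41) + 41*(100) = 0]
GCD = 1 with t = -39, so 41*(-39) ≡ 1 (mod 100)
Inverse = -39 mod 100 = 61
Check: 41 * 61 = 2501 ≡ 1 (mod 100)

41^(-1) ≡ 61 (mod 100)


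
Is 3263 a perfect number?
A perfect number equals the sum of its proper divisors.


Proper divisors of 3263: 1, 13, 251
Sum = 1 + 13 + 251 = 265

No, 3263 is not perfect (265 ≠ 3263)


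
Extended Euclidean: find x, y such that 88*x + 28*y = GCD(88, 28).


Tabular extended Euclidean (each row: r = 88*s + 28*t):
r=88, s=1, t=0
r=28, s=0, t=1
q=3: r=4, s=1, t=-3   [88*(1) + 28*(-3) = 4]
q=7: r=0, s=-7, t=22   [88*(-7) + 28*(22) = 0]
GCD = 4; from the row with r=4: x=1, y=-3
Check: 88*(1) + 28*(-3) = 88 - 84 = 4

GCD = 4, x = 1, y = -3


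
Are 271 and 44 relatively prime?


Euclidean algorithm:
271 = 6 * 44 + 7
44 = 6 * 7 + 2
7 = 3 * 2 + 1
2 = 2 * 1 + 0
GCD(271, 44) = 1

Yes, coprime (GCD = 1)


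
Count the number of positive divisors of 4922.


4922 = 2^1 × 23^1 × 107^1
d(4922) = (1+1) × (1+1) × (1+1) = 8

8 divisors


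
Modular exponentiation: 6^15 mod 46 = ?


6^1 mod 46 = 6
6^2 mod 46 = 36
6^3 mod 46 = 32
6^4 mod 46 = 8
6^5 mod 46 = 2
6^6 mod 46 = 12
6^7 mod 46 = 26
6^8 mod 46 = 18
6^9 mod 46 = 16
6^10 mod 46 = 4
6^11 mod 46 = 24
6^12 mod 46 = 6
6^13 mod 46 = 36
6^14 mod 46 = 32
6^15 mod 46 = 8


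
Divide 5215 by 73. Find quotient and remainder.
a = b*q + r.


5215 = 73 * 71 + 32
Check: 5183 + 32 = 5215

q = 71, r = 32


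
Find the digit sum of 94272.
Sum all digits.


9 + 4 + 2 + 7 + 2 = 24


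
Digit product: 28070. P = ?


2 × 8 × 0 × 7 × 0 = 0


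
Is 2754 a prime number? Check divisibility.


2754 / 2 = 1377 (exact division)
2754 is NOT prime.

No, 2754 is not prime


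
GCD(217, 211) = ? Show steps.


217 = 1 * 211 + 6
211 = 35 * 6 + 1
6 = 6 * 1 + 0
GCD = 1


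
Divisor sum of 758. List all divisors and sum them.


Divisors of 758: 1, 2, 379, 758
Sum = 1 + 2 + 379 + 758 = 1140

σ(758) = 1140


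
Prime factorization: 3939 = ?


3939 / 3 = 1313
1313 / 13 = 101
101 / 101 = 1
3939 = 3 × 13 × 101


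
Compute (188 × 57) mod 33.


188 × 57 = 10716
10716 mod 33 = 24


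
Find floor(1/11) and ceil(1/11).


1/11 = 0.0909
floor = 0
ceil = 1

floor = 0, ceil = 1


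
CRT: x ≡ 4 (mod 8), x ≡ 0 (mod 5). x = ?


M = 8*5 = 40
M1 = M/8 = 5, M2 = M/5 = 8
M1^(-1) mod 8 = 5, M2^(-1) mod 5 = 2
x = 4*5*5 + 0*8*2 = 100
100 mod 40 = 20
Check: 20 mod 8 = 4 ✓, 20 mod 5 = 0 ✓

x ≡ 20 (mod 40)


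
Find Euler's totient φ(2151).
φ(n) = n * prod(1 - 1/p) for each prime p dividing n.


2151 = 3^2 × 239
Prime factors: 3, 239
φ(2151) = 2151 × (1-1/3) × (1-1/239)
= 2151 × 2/3 × 238/239 = 1428

φ(2151) = 1428


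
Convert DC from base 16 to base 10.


DC (base 16) = 220 (decimal)
220 (decimal) = 220 (base 10)


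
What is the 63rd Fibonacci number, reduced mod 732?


F(k) mod 732 for k=1..63:
1, 1, 2, 3, 5, 8, 13, 21, 34, 55, 89, 144, 233, 377, 610, 255, 133, 388, 521, 177, 698, 143, 109, 252, 361, 613, 242, 123, 365, 488, 121, 609, 730, 607, 605, 480, 353, 101, 454, 555, 277, 100, 377, 477, 122, 599, 721, 588, 577, 433, 278, 711, 257, 236, 493, 729, 490, 487, 245, 0, 245, 245, 490
F(63) mod 732 = 490


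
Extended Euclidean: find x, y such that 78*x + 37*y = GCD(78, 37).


Tabular extended Euclidean (each row: r = 78*s + 37*t):
r=78, s=1, t=0
r=37, s=0, t=1
q=2: r=4, s=1, t=-2   [78*(1) + 37*(-2) = 4]
q=9: r=1, s=-9, t=19   [78*(-9) + 37*(19) = 1]
q=4: r=0, s=37, t=-78   [78*(37) + 37*(-78) = 0]
GCD = 1; from the row with r=1: x=-9, y=19
Check: 78*(-9) + 37*(19) = -702 + 703 = 1

GCD = 1, x = -9, y = 19


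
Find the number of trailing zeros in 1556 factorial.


floor(1556/5) = 311
floor(1556/25) = 62
floor(1556/125) = 12
floor(1556/625) = 2
Total = 387

387 trailing zeros


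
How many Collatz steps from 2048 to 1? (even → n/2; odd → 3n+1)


2048 → 1024 → 512 → 256 → 128 → 64 → 32 → 16 → 8 → 4 → 2 → 1
Total steps = 11

11 steps


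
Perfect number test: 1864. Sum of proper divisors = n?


Proper divisors of 1864: 1, 2, 4, 8, 233, 466, 932
Sum = 1 + 2 + 4 + 8 + 233 + 466 + 932 = 1646

No, 1864 is not perfect (1646 ≠ 1864)


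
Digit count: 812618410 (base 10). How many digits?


812618410 has 9 digits in base 10
floor(log10(812618410)) + 1 = floor(8.9099) + 1 = 9

9 digits (base 10)


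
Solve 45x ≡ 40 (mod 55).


GCD(45, 55) = 5 divides 40
Divide: 9x ≡ 8 (mod 11)
x ≡ 7 (mod 11)


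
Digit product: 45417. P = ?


4 × 5 × 4 × 1 × 7 = 560


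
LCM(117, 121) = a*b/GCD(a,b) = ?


GCD(117, 121) = 1
LCM = 117*121/1 = 14157/1 = 14157

LCM = 14157


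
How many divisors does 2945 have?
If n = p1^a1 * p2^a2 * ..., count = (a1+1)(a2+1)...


2945 = 5^1 × 19^1 × 31^1
d(2945) = (1+1) × (1+1) × (1+1) = 8

8 divisors
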